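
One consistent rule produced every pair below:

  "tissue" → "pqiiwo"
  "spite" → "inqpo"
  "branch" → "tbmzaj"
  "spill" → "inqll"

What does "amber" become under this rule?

mstob

Each letter's alphabet position (a=0..z=25) is mapped through 7·x+12 mod 26 — an affine cipher.
For amber: a(0)→7·0+12≡12=m; m(12)→7·12+12≡18=s; b(1)→7·1+12≡19=t; e(4)→7·4+12≡14=o; r(17)→7·17+12≡1=b (all mod 26).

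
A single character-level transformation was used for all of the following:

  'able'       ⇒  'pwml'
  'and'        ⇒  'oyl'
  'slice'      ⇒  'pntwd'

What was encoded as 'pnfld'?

Read the word backwards and shift each letter +11.
Reversing it on pnfld: shift back: p−11=e, n−11=c, f−11=u, l−11=a, d−11=s → ecuas; then reverse → sauce.

sauce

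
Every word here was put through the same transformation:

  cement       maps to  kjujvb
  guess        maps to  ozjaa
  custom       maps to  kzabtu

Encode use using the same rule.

The shift depends on letter class: consonant c→k is +8, but vowel e→j is +5. The rule splits by letter class: vowels +5, consonants +8.
On use: u(vowel)+5=z, s(cons)+8=a, e(vowel)+5=j.

zaj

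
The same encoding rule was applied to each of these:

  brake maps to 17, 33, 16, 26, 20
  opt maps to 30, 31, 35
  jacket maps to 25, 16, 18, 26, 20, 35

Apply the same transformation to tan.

35, 16, 29

b is letter #2 and maps to 17: an offset of 15. The number is (letter's place in the alphabet, a=1) + 15.
On tan: t=20→35, a=1→16, n=14→29.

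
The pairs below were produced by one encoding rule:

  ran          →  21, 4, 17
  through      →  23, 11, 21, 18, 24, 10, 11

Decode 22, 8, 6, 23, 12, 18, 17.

section

r is letter #18 and maps to 21: an offset of 3. Letters become their 1-based position plus 3 (so a→4, b→5, …).
Decoding 22, 8, 6, 23, 12, 18, 17: 22→(22−3)÷1=19=s, 8→(8−3)÷1=5=e, 6→(6−3)÷1=3=c, 23→(23−3)÷1=20=t, 12→(12−3)÷1=9=i, 18→(18−3)÷1=15=o, 17→(17−3)÷1=14=n.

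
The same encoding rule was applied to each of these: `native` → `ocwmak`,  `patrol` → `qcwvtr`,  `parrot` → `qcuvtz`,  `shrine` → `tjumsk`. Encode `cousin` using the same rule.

Letter i (0-indexed) is shifted by i+1, so successive shifts are 1, 2, 3, ….
On cousin: c+1=d, o+2=q, u+3=x, s+4=w, i+5=n, n+6=t.

dqxwnt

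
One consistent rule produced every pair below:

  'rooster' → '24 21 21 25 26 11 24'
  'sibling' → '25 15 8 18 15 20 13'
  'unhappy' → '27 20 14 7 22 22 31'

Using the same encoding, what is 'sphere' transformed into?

25 22 14 11 24 11

r is letter #18 and maps to 24: an offset of 6. Letters become their 1-based position plus 6 (so a→7, b→8, …).
Applying it to sphere: s=19→25, p=16→22, h=8→14, e=5→11, r=18→24, e=5→11.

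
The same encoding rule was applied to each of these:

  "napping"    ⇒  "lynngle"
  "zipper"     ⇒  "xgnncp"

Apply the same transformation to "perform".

ncpdmpk

Compare letters: n→l is +24, a→y is +24, p→n is +24 — a constant shift. Each letter is shifted forward by 24 in the alphabet (a Caesar shift of +24).
For perform: p+24=n, e+24=c, r+24=p, f+24=d, o+24=m, r+24=p, m+24=k.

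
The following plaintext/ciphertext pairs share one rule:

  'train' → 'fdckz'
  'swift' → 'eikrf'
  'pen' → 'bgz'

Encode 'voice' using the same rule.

hqkog

Two shifts are in play — +2 for a/e/i/o/u, +12 for every other letter.
For voice: v(cons)+12=h, o(vowel)+2=q, i(vowel)+2=k, c(cons)+12=o, e(vowel)+2=g.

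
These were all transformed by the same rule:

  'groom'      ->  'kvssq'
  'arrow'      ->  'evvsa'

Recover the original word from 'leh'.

had

Compare letters: g→k is +4, r→v is +4, o→s is +4 — a constant shift. It's a constant shift of +4 (ROT4).
Undoing it on leh: l−4=h, e−4=a, h−4=d.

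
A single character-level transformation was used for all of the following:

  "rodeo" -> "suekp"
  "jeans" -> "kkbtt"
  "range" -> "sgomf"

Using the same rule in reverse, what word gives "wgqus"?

Shifts by position in rodeo: pos 0: r→s (+1), pos 1: o→u (+6), pos 2: d→e (+1), pos 3: e→k (+6) — repeating every 2. A repeating key of period 2 is used — shifts +1, +6 over and over.
Reversing it on wgqus: w−1=v, g−6=a, q−1=p, u−6=o, s−1=r.

vapor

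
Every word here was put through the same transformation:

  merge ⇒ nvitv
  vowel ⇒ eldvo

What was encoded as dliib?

worry

Each pair mirrors across the alphabet (m↔n, e↔v, r↔i): positions sum to 25. Letters are reflected about the middle of the alphabet (position → 25−position): Atbash.
Decoding dliib: d↔w, l↔o, i↔r, i↔r, b↔y.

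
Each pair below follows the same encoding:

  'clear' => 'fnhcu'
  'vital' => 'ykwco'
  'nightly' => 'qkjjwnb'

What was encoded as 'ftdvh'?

A repeating key of period 2 is used — shifts +3, +2 over and over.
Reversing it on ftdvh: f−3=c, t−2=r, d−3=a, v−2=t, h−3=e.

crate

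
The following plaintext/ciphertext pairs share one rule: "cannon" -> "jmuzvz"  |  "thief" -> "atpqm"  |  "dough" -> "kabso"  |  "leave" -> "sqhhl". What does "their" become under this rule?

Shifts by position in cannon: pos 0: c→j (+7), pos 1: a→m (+12), pos 2: n→u (+7), pos 3: n→z (+12) — repeating every 2. It's a Vigenère-style cipher with numeric key [7,12]: position i shifts by key[i mod 2].
On their: t+7=a, h+12=t, e+7=l, i+12=u, r+7=y.

atluy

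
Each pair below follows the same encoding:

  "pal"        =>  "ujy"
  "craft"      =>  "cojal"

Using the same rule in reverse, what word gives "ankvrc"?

The output letters match the input read backwards, each shifted +9: pal reversed is lap. Read the word backwards and shift each letter +9.
Decoding ankvrc: shift back: a−9=r, n−9=e, k−9=b, v−9=m, r−9=i, c−9=t → rebmit; then reverse → timber.

timber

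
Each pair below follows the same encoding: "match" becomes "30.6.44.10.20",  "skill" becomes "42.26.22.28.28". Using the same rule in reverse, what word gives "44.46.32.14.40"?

tuner

m(#13)→30 and a(#1)→6: differences scale by 2, so n = 2·pos + 4. The formula is n = 2×(alphabet index, a=1) + 4.
Decoding 44.46.32.14.40: 44→(44−4)÷2=20=t, 46→(46−4)÷2=21=u, 32→(32−4)÷2=14=n, 14→(14−4)÷2=5=e, 40→(40−4)÷2=18=r.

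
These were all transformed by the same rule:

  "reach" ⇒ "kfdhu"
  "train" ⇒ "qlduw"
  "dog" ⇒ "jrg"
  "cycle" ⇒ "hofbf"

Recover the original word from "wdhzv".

sweat

The output letters match the input read backwards, each shifted +3: reach reversed is hcaer. Read the word backwards and shift each letter +3.
Reversing it on wdhzv: shift back: w−3=t, d−3=a, h−3=e, z−3=w, v−3=s → taews; then reverse → sweat.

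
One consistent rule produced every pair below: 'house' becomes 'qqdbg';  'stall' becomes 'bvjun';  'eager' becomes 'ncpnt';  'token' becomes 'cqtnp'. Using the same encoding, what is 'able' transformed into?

Shifts by position in house: pos 0: h→q (+9), pos 1: o→q (+2), pos 2: u→d (+9), pos 3: s→b (+9), pos 4: e→g (+2) — repeating every 3. The shifts repeat in a cycle of length 3: positions 0,1,… shift by +9, +2, +9, then the pattern repeats.
On able: a+9=j, b+2=d, l+9=u, e+9=n.

jdun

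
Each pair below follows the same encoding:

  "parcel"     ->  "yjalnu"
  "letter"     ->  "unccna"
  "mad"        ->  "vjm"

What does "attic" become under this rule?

Compare letters: p→y is +9, a→j is +9, r→a is +9 — a constant shift. This is a Caesar cipher with shift 9.
On attic: a+9=j, t+9=c, t+9=c, i+9=r, c+9=l.

jccrl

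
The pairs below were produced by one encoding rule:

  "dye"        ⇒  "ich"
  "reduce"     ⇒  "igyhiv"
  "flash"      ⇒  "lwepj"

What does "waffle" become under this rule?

The output letters match the input read backwards, each shifted +4: dye reversed is eyd. The word is reversed, then every letter is shifted forward by 4.
For waffle: reverse → elffaw; then shift: e+4=i, l+4=p, f+4=j, f+4=j, a+4=e, w+4=a.

ipjjea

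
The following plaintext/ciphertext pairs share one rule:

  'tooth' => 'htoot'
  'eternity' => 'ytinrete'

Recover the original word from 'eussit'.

tissue

The word is simply reversed.
Undoing it on eussit: then reverse → tissue.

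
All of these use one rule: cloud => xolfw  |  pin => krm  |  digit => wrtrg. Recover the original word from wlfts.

Each pair mirrors across the alphabet (c↔x, l↔o, o↔l): positions sum to 25. Each letter is replaced by its mirror in the alphabet: a↔z, b↔y, c↔x, and so on (the Atbash cipher).
Reversing it on wlfts: w↔d, l↔o, f↔u, t↔g, s↔h.

dough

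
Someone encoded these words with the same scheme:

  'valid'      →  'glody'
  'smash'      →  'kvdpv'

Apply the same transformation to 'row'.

zru

The output letters match the input read backwards, each shifted +3: valid reversed is dilav. The word is reversed, then every letter is shifted forward by 3.
For row: reverse → wor; then shift: w+3=z, o+3=r, r+3=u.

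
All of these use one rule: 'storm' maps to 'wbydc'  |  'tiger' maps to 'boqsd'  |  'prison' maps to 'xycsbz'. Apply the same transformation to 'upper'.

The output letters match the input read backwards, each shifted +10: storm reversed is mrots. The word is reversed, then every letter is shifted forward by 10.
On upper: reverse → reppu; then shift: r+10=b, e+10=o, p+10=z, p+10=z, u+10=e.

bozze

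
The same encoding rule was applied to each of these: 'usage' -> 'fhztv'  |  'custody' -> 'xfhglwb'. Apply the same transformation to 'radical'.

izwrxzo

Each letter is replaced by its mirror in the alphabet: a↔z, b↔y, c↔x, and so on (the Atbash cipher).
For radical: r↔i, a↔z, d↔w, i↔r, c↔x, a↔z, l↔o.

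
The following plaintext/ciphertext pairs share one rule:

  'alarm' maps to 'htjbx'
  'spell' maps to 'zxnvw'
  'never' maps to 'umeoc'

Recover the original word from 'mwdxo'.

In alarm: a→h is +7, l→t is +8, a→j is +9, r→b is +10 — the shift increases by 1 each position. Letter i (0-indexed) is shifted by i+7, so successive shifts are 7, 8, 9, ….
Reversing it on mwdxo: m−7=f, w−8=o, d−9=u, x−10=n, o−11=d.

found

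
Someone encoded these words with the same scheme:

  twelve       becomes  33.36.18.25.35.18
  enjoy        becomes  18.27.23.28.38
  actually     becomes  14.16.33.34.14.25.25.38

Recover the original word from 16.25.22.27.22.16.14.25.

t is letter #20 and maps to 33: an offset of 13. The number is (letter's place in the alphabet, a=1) + 13.
Decoding 16.25.22.27.22.16.14.25: 16→(16−13)÷1=3=c, 25→(25−13)÷1=12=l, 22→(22−13)÷1=9=i, 27→(27−13)÷1=14=n, 22→(22−13)÷1=9=i, 16→(16−13)÷1=3=c, 14→(14−13)÷1=1=a, 25→(25−13)÷1=12=l.

clinical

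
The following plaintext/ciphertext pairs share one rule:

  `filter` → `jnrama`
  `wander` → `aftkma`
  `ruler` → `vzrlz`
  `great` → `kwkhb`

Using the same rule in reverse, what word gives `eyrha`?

In filter: f→j is +4, i→n is +5, l→r is +6, t→a is +7 — the shift increases by 1 each position. Letter i (0-indexed) is shifted by i+4, so successive shifts are 4, 5, 6, ….
Undoing it on eyrha: e−4=a, y−5=t, r−6=l, h−7=a, a−8=s.

atlas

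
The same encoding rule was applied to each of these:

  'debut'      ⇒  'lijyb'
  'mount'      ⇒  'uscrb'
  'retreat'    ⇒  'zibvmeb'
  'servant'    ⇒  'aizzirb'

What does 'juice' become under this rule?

Shifts by position in debut: pos 0: d→l (+8), pos 1: e→i (+4), pos 2: b→j (+8), pos 3: u→y (+4) — repeating every 2. It's a Vigenère-style cipher with numeric key [8,4]: position i shifts by key[i mod 2].
For juice: j+8=r, u+4=y, i+8=q, c+4=g, e+8=m.

ryqgm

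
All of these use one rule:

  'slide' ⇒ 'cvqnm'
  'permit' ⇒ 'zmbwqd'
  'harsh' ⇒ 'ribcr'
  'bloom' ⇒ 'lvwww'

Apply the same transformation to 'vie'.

Two shifts are in play — +8 for a/e/i/o/u, +10 for every other letter.
Applying it to vie: v(cons)+10=f, i(vowel)+8=q, e(vowel)+8=m.

fqm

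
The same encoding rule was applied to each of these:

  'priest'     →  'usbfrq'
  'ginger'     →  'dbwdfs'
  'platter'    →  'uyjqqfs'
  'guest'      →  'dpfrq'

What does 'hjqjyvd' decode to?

This is an affine cipher: with a=0,…,z=25, each position x becomes (25x+9) mod 26.
Undoing it on hjqjyvd: h(7)→25·(7−9)≡2=c; j(9)→25·(9−9)≡0=a; q(16)→25·(16−9)≡19=t; j(9)→25·(9−9)≡0=a; y(24)→25·(24−9)≡11=l; v(21)→25·(21−9)≡14=o; d(3)→25·(3−9)≡6=g (all mod 26).

catalog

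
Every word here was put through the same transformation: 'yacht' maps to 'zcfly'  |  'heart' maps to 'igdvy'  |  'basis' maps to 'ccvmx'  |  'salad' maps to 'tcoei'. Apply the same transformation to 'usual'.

Letter i (0-indexed) is shifted by i+1, so successive shifts are 1, 2, 3, ….
On usual: u+1=v, s+2=u, u+3=x, a+4=e, l+5=q.

vuxeq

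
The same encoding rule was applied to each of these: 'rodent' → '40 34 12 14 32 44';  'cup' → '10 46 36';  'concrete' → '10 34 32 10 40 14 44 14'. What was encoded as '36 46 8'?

r(#18)→40 and o(#15)→34: differences scale by 2, so n = 2·pos + 4. The formula is n = 2×(alphabet index, a=1) + 4.
Decoding 36 46 8: 36→(36−4)÷2=16=p, 46→(46−4)÷2=21=u, 8→(8−4)÷2=2=b.

pub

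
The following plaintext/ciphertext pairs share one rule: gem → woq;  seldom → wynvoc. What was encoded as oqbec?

The output letters match the input read backwards, each shifted +10: gem reversed is meg. Read the word backwards and shift each letter +10.
Decoding oqbec: shift back: o−10=e, q−10=g, b−10=r, e−10=u, c−10=s → egrus; then reverse → surge.

surge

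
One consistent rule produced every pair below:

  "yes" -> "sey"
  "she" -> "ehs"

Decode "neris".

The output letters match the input read backwards: yes reversed is sey. The word is simply reversed.
Undoing it on neris: then reverse → siren.

siren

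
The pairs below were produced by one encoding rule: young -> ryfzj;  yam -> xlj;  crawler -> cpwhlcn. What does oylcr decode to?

grand

The output letters match the input read backwards, each shifted +11: young reversed is gnuoy. Two steps: reverse the string, then apply a Caesar shift of +11.
Undoing it on oylcr: shift back: o−11=d, y−11=n, l−11=a, c−11=r, r−11=g → dnarg; then reverse → grand.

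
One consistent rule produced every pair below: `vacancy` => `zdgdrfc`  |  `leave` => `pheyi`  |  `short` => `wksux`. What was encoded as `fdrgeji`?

bandage

Shifts by position in vacancy: pos 0: v→z (+4), pos 1: a→d (+3), pos 2: c→g (+4), pos 3: a→d (+3) — repeating every 2. The shifts repeat in a cycle of length 2: positions 0,1,… shift by +4, +3, then the pattern repeats.
Reversing it on fdrgeji: f−4=b, d−3=a, r−4=n, g−3=d, e−4=a, j−3=g, i−4=e.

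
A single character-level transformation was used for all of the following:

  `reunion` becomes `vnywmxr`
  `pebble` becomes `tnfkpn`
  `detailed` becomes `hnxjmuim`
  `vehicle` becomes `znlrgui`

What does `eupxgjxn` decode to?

Shifts by position in reunion: pos 0: r→v (+4), pos 1: e→n (+9), pos 2: u→y (+4), pos 3: n→w (+9) — repeating every 2. It's a Vigenère-style cipher with numeric key [4,9]: position i shifts by key[i mod 2].
Undoing it on eupxgjxn: e−4=a, u−9=l, p−4=l, x−9=o, g−4=c, j−9=a, x−4=t, n−9=e.

allocate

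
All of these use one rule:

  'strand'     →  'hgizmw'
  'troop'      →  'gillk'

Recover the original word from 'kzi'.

par

Each letter is replaced by its mirror in the alphabet: a↔z, b↔y, c↔x, and so on (the Atbash cipher).
Decoding kzi: k↔p, z↔a, i↔r.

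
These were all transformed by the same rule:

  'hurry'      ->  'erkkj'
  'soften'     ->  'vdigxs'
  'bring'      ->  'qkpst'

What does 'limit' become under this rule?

h(7)→e(4) and u(20)→r(17) fit y≡11x+5 (mod 26); the inverse of 11 mod 26 is 19. Each letter's alphabet position (a=0..z=25) is mapped through 11·x+5 mod 26 — an affine cipher.
Applying it to limit: l(11)→11·11+5≡22=w; i(8)→11·8+5≡15=p; m(12)→11·12+5≡7=h; i(8)→11·8+5≡15=p; t(19)→11·19+5≡6=g (all mod 26).

wphpg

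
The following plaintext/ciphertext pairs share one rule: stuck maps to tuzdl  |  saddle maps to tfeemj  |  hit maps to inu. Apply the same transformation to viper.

The shift depends on letter class: consonant s→t is +1, but vowel u→z is +5. The rule splits by letter class: vowels +5, consonants +1.
For viper: v(cons)+1=w, i(vowel)+5=n, p(cons)+1=q, e(vowel)+5=j, r(cons)+1=s.

wnqjs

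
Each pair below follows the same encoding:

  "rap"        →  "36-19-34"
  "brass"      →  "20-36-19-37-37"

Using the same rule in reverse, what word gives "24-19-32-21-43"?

Letters become their 1-based position plus 18 (so a→19, b→20, …).
Undoing it on 24-19-32-21-43: 24→(24−18)÷1=6=f, 19→(19−18)÷1=1=a, 32→(32−18)÷1=14=n, 21→(21−18)÷1=3=c, 43→(43−18)÷1=25=y.

fancy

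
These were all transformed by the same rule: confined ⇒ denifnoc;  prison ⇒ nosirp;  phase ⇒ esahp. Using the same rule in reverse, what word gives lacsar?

rascal

The output letters match the input read backwards: confined reversed is denifnoc. The word is simply reversed.
Decoding lacsar: then reverse → rascal.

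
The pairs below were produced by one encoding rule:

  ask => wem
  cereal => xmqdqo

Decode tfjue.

sixth

The word is reversed, then every letter is shifted forward by 12.
Undoing it on tfjue: shift back: t−12=h, f−12=t, j−12=x, u−12=i, e−12=s → htxis; then reverse → sixth.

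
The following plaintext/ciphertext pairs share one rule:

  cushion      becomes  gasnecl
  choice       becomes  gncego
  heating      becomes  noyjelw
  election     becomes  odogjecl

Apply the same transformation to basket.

This is an affine cipher: with a=0,…,z=25, each position x becomes (17x+24) mod 26.
Applying it to basket: b(1)→17·1+24≡15=p; a(0)→17·0+24≡24=y; s(18)→17·18+24≡18=s; k(10)→17·10+24≡12=m; e(4)→17·4+24≡14=o; t(19)→17·19+24≡9=j (all mod 26).

pysmoj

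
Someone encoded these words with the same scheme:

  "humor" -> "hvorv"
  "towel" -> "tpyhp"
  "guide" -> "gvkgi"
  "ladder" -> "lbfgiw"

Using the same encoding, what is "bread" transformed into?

bsgdh

Letter i (0-indexed) is shifted by i+0, so successive shifts are 0, 1, 2, ….
For bread: b+0=b, r+1=s, e+2=g, a+3=d, d+4=h.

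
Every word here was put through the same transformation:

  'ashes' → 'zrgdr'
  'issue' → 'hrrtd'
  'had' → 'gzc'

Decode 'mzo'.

Compare letters: a→z is +25, s→r is +25, h→g is +25 — a constant shift. It's a constant shift of +25 (ROT25).
Reversing it on mzo: m−25=n, z−25=a, o−25=p.

nap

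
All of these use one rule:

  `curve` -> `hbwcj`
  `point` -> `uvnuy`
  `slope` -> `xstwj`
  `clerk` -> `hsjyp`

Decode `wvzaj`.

route

The shifts repeat in a cycle of length 2: positions 0,1,… shift by +5, +7, then the pattern repeats.
Undoing it on wvzaj: w−5=r, v−7=o, z−5=u, a−7=t, j−5=e.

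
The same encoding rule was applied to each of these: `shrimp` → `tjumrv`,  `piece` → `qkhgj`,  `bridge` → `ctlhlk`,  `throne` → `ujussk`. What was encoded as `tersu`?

scoop

In shrimp: s→t is +1, h→j is +2, r→u is +3, i→m is +4 — the shift increases by 1 each position. The shift increases by 1 at each position, starting from +1: 1, 2, 3, ….
Reversing it on tersu: t−1=s, e−2=c, r−3=o, s−4=o, u−5=p.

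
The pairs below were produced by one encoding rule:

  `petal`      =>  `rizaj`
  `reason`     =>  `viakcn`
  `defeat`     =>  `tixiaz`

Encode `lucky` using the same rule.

joeuw

p(15)→r(17) and e(4)→i(8) fit y≡15x+0 (mod 26); the inverse of 15 mod 26 is 7. Treating letters as 0–25, the rule is x ↦ 15x + 0 (mod 26).
Applying it to lucky: l(11)→15·11+0≡9=j; u(20)→15·20+0≡14=o; c(2)→15·2+0≡4=e; k(10)→15·10+0≡20=u; y(24)→15·24+0≡22=w (all mod 26).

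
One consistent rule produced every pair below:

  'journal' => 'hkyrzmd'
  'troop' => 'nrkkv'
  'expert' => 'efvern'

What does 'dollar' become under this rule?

j(9)→h(7) and o(14)→k(10) fit y≡11x+12 (mod 26); the inverse of 11 mod 26 is 19. Each letter's alphabet position (a=0..z=25) is mapped through 11·x+12 mod 26 — an affine cipher.
For dollar: d(3)→11·3+12≡19=t; o(14)→11·14+12≡10=k; l(11)→11·11+12≡3=d; l(11)→11·11+12≡3=d; a(0)→11·0+12≡12=m; r(17)→11·17+12≡17=r (all mod 26).

tkddmr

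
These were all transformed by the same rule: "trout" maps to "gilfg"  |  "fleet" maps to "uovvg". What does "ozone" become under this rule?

lalmv

Each pair mirrors across the alphabet (t↔g, r↔i, o↔l): positions sum to 25. Each letter is replaced by its mirror in the alphabet: a↔z, b↔y, c↔x, and so on (the Atbash cipher).
On ozone: o↔l, z↔a, o↔l, n↔m, e↔v.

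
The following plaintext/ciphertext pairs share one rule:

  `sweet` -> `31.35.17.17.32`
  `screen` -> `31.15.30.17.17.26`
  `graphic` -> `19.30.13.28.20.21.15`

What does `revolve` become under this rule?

Each letter is replaced by its alphabet position (a=1..z=26) + 12.
On revolve: r=18→30, e=5→17, v=22→34, o=15→27, l=12→24, v=22→34, e=5→17.

30.17.34.27.24.34.17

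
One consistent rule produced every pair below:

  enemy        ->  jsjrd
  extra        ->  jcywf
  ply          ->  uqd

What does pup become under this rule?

uzu

Compare letters: e→j is +5, n→s is +5, e→j is +5 — a constant shift. This is a Caesar cipher with shift 5.
For pup: p+5=u, u+5=z, p+5=u.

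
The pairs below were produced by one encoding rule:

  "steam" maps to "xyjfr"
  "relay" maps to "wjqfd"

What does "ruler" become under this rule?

Every letter moves 5 places later in the alphabet, wrapping around z→a.
On ruler: r+5=w, u+5=z, l+5=q, e+5=j, r+5=w.

wzqjw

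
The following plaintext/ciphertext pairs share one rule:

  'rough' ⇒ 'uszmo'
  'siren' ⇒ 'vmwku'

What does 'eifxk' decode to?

In rough: r→u is +3, o→s is +4, u→z is +5, g→m is +6 — the shift increases by 1 each position. The shift increases by 1 at each position, starting from +3: 3, 4, 5, ….
Decoding eifxk: e−3=b, i−4=e, f−5=a, x−6=r, k−7=d.

beard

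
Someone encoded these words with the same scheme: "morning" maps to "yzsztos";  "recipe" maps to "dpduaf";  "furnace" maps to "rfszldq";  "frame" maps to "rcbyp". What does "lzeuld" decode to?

Shifts by position in morning: pos 0: m→y (+12), pos 1: o→z (+11), pos 2: r→s (+1), pos 3: n→z (+12), pos 4: i→t (+11), pos 5: n→o (+1) — repeating every 3. The shifts repeat in a cycle of length 3: positions 0,1,… shift by +12, +11, +1, then the pattern repeats.
Reversing it on lzeuld: l−12=z, z−11=o, e−1=d, u−12=i, l−11=a, d−1=c.

zodiac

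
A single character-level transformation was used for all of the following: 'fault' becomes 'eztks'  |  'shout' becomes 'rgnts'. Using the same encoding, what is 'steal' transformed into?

rsdzk

Compare letters: f→e is +25, a→z is +25, u→t is +25 — a constant shift. This is a Caesar cipher with shift 25.
For steal: s+25=r, t+25=s, e+25=d, a+25=z, l+25=k.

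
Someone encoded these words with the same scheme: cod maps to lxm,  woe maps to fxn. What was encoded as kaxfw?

Compare letters: c→l is +9, o→x is +9, d→m is +9 — a constant shift. Every letter moves 9 places later in the alphabet, wrapping around z→a.
Reversing it on kaxfw: k−9=b, a−9=r, x−9=o, f−9=w, w−9=n.

brown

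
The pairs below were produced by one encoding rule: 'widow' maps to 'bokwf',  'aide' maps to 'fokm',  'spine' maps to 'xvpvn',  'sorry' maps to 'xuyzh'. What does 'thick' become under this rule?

In widow: w→b is +5, i→o is +6, d→k is +7, o→w is +8 — the shift increases by 1 each position. Each letter shifts forward by (position + 5), i.e. 5, 6, 7, … — the shift grows by one for each successive letter.
Applying it to thick: t+5=y, h+6=n, i+7=p, c+8=k, k+9=t.

ynpkt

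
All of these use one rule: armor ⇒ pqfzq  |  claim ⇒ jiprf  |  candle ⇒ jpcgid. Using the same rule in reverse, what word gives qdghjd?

a(0)→p(15) and r(17)→q(16) fit y≡23x+15 (mod 26); the inverse of 23 mod 26 is 17. This is an affine cipher: with a=0,…,z=25, each position x becomes (23x+15) mod 26.
Decoding qdghjd: q(16)→17·(16−15)≡17=r; d(3)→17·(3−15)≡4=e; g(6)→17·(6−15)≡3=d; h(7)→17·(7−15)≡20=u; j(9)→17·(9−15)≡2=c; d(3)→17·(3−15)≡4=e (all mod 26).

reduce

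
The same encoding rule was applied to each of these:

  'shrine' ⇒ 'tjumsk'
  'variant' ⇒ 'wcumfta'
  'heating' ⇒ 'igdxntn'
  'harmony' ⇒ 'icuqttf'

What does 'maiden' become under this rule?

In shrine: s→t is +1, h→j is +2, r→u is +3, i→m is +4 — the shift increases by 1 each position. The shift increases by 1 at each position, starting from +1: 1, 2, 3, ….
For maiden: m+1=n, a+2=c, i+3=l, d+4=h, e+5=j, n+6=t.

nclhjt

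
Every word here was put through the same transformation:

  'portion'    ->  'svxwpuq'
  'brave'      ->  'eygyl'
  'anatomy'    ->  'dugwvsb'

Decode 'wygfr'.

track

Shifts by position in portion: pos 0: p→s (+3), pos 1: o→v (+7), pos 2: r→x (+6), pos 3: t→w (+3), pos 4: i→p (+7), pos 5: o→u (+6) — repeating every 3. A repeating key of period 3 is used — shifts +3, +7, +6 over and over.
Undoing it on wygfr: w−3=t, y−7=r, g−6=a, f−3=c, r−7=k.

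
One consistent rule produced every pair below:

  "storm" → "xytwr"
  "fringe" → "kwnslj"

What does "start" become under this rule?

xyfwy

Compare letters: s→x is +5, t→y is +5, o→t is +5 — a constant shift. Every letter moves 5 places later in the alphabet, wrapping around z→a.
Applying it to start: s+5=x, t+5=y, a+5=f, r+5=w, t+5=y.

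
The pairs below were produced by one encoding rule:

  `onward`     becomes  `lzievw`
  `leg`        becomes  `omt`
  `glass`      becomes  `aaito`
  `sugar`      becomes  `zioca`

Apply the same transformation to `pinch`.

The output letters match the input read backwards, each shifted +8: onward reversed is drawno. The word is reversed, then every letter is shifted forward by 8.
On pinch: reverse → hcnip; then shift: h+8=p, c+8=k, n+8=v, i+8=q, p+8=x.

pkvqx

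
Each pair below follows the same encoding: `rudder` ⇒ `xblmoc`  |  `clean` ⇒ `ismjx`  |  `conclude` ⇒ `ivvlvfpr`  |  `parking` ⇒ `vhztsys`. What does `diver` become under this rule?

In rudder: r→x is +6, u→b is +7, d→l is +8, d→m is +9 — the shift increases by 1 each position. The shift increases by 1 at each position, starting from +6: 6, 7, 8, ….
For diver: d+6=j, i+7=p, v+8=d, e+9=n, r+10=b.

jpdnb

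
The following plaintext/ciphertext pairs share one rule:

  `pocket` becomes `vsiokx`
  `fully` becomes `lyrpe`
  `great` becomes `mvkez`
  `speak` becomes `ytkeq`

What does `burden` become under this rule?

hyxhkr

Shifts by position in pocket: pos 0: p→v (+6), pos 1: o→s (+4), pos 2: c→i (+6), pos 3: k→o (+4) — repeating every 2. It's a Vigenère-style cipher with numeric key [6,4]: position i shifts by key[i mod 2].
On burden: b+6=h, u+4=y, r+6=x, d+4=h, e+6=k, n+4=r.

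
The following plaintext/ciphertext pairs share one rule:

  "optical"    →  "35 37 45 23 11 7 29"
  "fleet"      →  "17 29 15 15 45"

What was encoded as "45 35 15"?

toe

o(#15)→35 and p(#16)→37: differences scale by 2, so n = 2·pos + 5. With a=1..z=26, the number is 2·pos + 5.
Reversing it on 45 35 15: 45→(45−5)÷2=20=t, 35→(35−5)÷2=15=o, 15→(15−5)÷2=5=e.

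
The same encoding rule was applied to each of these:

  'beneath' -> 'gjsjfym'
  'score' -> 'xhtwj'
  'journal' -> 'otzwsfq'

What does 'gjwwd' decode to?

Every letter moves 5 places later in the alphabet, wrapping around z→a.
Decoding gjwwd: g−5=b, j−5=e, w−5=r, w−5=r, d−5=y.

berry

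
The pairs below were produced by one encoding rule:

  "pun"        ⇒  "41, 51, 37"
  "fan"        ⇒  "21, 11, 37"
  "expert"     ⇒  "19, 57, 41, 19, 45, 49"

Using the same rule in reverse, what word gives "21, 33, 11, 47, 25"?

flash

With a=1..z=26, the number is 2·pos + 9.
Reversing it on 21, 33, 11, 47, 25: 21→(21−9)÷2=6=f, 33→(33−9)÷2=12=l, 11→(11−9)÷2=1=a, 47→(47−9)÷2=19=s, 25→(25−9)÷2=8=h.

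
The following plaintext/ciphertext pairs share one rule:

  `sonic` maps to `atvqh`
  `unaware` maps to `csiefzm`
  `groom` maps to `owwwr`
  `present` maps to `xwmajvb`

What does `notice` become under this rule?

vtbqhm

Shifts by position in sonic: pos 0: s→a (+8), pos 1: o→t (+5), pos 2: n→v (+8), pos 3: i→q (+8), pos 4: c→h (+5) — repeating every 3. It's a Vigenère-style cipher with numeric key [8,5,8]: position i shifts by key[i mod 3].
On notice: n+8=v, o+5=t, t+8=b, i+8=q, c+5=h, e+8=m.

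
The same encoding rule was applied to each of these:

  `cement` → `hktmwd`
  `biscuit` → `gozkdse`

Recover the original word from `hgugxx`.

canyon

In cement: c→h is +5, e→k is +6, m→t is +7, e→m is +8 — the shift increases by 1 each position. Each letter shifts forward by (position + 5), i.e. 5, 6, 7, … — the shift grows by one for each successive letter.
Undoing it on hgugxx: h−5=c, g−6=a, u−7=n, g−8=y, x−9=o, x−10=n.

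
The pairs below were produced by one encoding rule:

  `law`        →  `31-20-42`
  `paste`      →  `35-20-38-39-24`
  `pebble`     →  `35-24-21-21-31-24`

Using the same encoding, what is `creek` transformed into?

The number is (letter's place in the alphabet, a=1) + 19.
Applying it to creek: c=3→22, r=18→37, e=5→24, e=5→24, k=11→30.

22-37-24-24-30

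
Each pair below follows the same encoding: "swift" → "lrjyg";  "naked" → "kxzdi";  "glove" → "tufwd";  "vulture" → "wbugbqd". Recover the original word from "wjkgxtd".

vintage

s(18)→l(11) and w(22)→r(17) fit y≡21x+23 (mod 26); the inverse of 21 mod 26 is 5. This is an affine cipher: with a=0,…,z=25, each position x becomes (21x+23) mod 26.
Decoding wjkgxtd: w(22)→5·(22−23)≡21=v; j(9)→5·(9−23)≡8=i; k(10)→5·(10−23)≡13=n; g(6)→5·(6−23)≡19=t; x(23)→5·(23−23)≡0=a; t(19)→5·(19−23)≡6=g; d(3)→5·(3−23)≡4=e (all mod 26).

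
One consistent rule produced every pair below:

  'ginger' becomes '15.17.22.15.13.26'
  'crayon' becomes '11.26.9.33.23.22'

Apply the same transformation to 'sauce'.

g is letter #7 and maps to 15: an offset of 8. Letters become their 1-based position plus 8 (so a→9, b→10, …).
On sauce: s=19→27, a=1→9, u=21→29, c=3→11, e=5→13.

27.9.29.11.13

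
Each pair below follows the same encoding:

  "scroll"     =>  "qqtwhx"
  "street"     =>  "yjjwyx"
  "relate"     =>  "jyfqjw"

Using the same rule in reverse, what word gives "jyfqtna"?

The word is reversed, then every letter is shifted forward by 5.
Decoding jyfqtna: shift back: j−5=e, y−5=t, f−5=a, q−5=l, t−5=o, n−5=i, a−5=v → etaloiv; then reverse → violate.

violate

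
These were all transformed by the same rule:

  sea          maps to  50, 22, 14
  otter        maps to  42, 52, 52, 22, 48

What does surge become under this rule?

50, 54, 48, 26, 22

The formula is n = 2×(alphabet index, a=1) + 12.
On surge: s=19→50, u=21→54, r=18→48, g=7→26, e=5→22.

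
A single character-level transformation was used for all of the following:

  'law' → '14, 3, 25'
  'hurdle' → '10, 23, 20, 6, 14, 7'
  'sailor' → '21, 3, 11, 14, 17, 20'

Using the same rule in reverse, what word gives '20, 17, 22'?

rot

The number is (letter's place in the alphabet, a=1) + 2.
Undoing it on 20, 17, 22: 20→(20−2)÷1=18=r, 17→(17−2)÷1=15=o, 22→(22−2)÷1=20=t.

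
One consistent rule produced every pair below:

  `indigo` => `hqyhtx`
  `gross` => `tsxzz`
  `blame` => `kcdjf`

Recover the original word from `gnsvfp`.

turkey

i(8)→h(7) and n(13)→q(16) fit y≡7x+3 (mod 26); the inverse of 7 mod 26 is 15. This is an affine cipher: with a=0,…,z=25, each position x becomes (7x+3) mod 26.
Decoding gnsvfp: g(6)→15·(6−3)≡19=t; n(13)→15·(13−3)≡20=u; s(18)→15·(18−3)≡17=r; v(21)→15·(21−3)≡10=k; f(5)→15·(5−3)≡4=e; p(15)→15·(15−3)≡24=y (all mod 26).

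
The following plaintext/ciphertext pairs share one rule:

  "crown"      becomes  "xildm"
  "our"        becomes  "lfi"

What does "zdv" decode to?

Each letter is replaced by its mirror in the alphabet: a↔z, b↔y, c↔x, and so on (the Atbash cipher).
Reversing it on zdv: z↔a, d↔w, v↔e.

awe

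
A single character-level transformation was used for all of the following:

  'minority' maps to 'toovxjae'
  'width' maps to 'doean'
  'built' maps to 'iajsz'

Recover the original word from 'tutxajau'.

A repeating key of period 3 is used — shifts +7, +6, +1 over and over.
Decoding tutxajau: t−7=m, u−6=o, t−1=s, x−7=q, a−6=u, j−1=i, a−7=t, u−6=o.

mosquito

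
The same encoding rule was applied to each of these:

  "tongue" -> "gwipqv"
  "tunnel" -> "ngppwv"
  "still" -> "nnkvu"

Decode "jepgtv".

trench

The output letters match the input read backwards, each shifted +2: tongue reversed is eugnot. Read the word backwards and shift each letter +2.
Reversing it on jepgtv: shift back: j−2=h, e−2=c, p−2=n, g−2=e, t−2=r, v−2=t → hcnert; then reverse → trench.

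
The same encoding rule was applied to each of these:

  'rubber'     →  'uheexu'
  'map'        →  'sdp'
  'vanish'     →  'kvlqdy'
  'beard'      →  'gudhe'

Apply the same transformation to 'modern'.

The output letters match the input read backwards, each shifted +3: rubber reversed is rebbur. Read the word backwards and shift each letter +3.
On modern: reverse → nredom; then shift: n+3=q, r+3=u, e+3=h, d+3=g, o+3=r, m+3=p.

quhgrp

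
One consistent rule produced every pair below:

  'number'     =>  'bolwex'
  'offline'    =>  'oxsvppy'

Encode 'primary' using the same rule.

Read the word backwards and shift each letter +10.
For primary: reverse → yramirp; then shift: y+10=i, r+10=b, a+10=k, m+10=w, i+10=s, r+10=b, p+10=z.

ibkwsbz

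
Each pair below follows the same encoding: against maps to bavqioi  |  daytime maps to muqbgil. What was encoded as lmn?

fed

The output letters match the input read backwards, each shifted +8: against reversed is tsniaga. The word is reversed, then every letter is shifted forward by 8.
Undoing it on lmn: shift back: l−8=d, m−8=e, n−8=f → def; then reverse → fed.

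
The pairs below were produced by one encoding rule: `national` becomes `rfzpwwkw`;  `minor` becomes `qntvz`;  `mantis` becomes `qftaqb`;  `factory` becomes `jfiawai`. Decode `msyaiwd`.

In national: n→r is +4, a→f is +5, t→z is +6, i→p is +7 — the shift increases by 1 each position. Letter i (0-indexed) is shifted by i+4, so successive shifts are 4, 5, 6, ….
Undoing it on msyaiwd: m−4=i, s−5=n, y−6=s, a−7=t, i−8=a, w−9=n, d−10=t.

instant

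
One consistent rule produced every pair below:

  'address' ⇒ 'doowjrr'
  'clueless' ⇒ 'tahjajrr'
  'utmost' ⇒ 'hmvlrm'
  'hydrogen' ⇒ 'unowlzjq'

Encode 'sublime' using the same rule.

a(0)→d(3) and d(3)→o(14) fit y≡21x+3 (mod 26); the inverse of 21 mod 26 is 5. This is an affine cipher: with a=0,…,z=25, each position x becomes (21x+3) mod 26.
Applying it to sublime: s(18)→21·18+3≡17=r; u(20)→21·20+3≡7=h; b(1)→21·1+3≡24=y; l(11)→21·11+3≡0=a; i(8)→21·8+3≡15=p; m(12)→21·12+3≡21=v; e(4)→21·4+3≡9=j (all mod 26).

rhyapvj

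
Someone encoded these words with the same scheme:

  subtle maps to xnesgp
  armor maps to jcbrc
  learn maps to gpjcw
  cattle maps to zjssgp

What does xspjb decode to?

steam

s(18)→x(23) and u(20)→n(13) fit y≡21x+9 (mod 26); the inverse of 21 mod 26 is 5. This is an affine cipher: with a=0,…,z=25, each position x becomes (21x+9) mod 26.
Decoding xspjb: x(23)→5·(23−9)≡18=s; s(18)→5·(18−9)≡19=t; p(15)→5·(15−9)≡4=e; j(9)→5·(9−9)≡0=a; b(1)→5·(1−9)≡12=m (all mod 26).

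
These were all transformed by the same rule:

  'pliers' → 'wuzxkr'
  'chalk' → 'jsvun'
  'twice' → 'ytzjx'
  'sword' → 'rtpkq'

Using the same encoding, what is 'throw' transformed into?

yskpt

This is an affine cipher: with a=0,…,z=25, each position x becomes (7x+21) mod 26.
On throw: t(19)→7·19+21≡24=y; h(7)→7·7+21≡18=s; r(17)→7·17+21≡10=k; o(14)→7·14+21≡15=p; w(22)→7·22+21≡19=t (all mod 26).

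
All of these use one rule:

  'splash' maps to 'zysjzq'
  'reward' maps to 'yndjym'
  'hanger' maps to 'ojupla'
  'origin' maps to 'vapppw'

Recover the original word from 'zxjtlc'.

It's a Vigenère-style cipher with numeric key [7,9]: position i shifts by key[i mod 2].
Reversing it on zxjtlc: z−7=s, x−9=o, j−7=c, t−9=k, l−7=e, c−9=t.

socket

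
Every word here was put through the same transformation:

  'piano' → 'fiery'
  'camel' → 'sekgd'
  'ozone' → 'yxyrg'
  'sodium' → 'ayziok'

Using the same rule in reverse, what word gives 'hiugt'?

p(15)→f(5) and i(8)→i(8) fit y≡7x+4 (mod 26); the inverse of 7 mod 26 is 15. This is an affine cipher: with a=0,…,z=25, each position x becomes (7x+4) mod 26.
Decoding hiugt: h(7)→15·(7−4)≡19=t; i(8)→15·(8−4)≡8=i; u(20)→15·(20−4)≡6=g; g(6)→15·(6−4)≡4=e; t(19)→15·(19−4)≡17=r (all mod 26).

tiger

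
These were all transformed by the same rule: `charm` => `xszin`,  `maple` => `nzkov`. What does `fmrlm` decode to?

Each pair mirrors across the alphabet (c↔x, h↔s, a↔z): positions sum to 25. This is the alphabet-reversal cipher (Atbash): a becomes z, b becomes y, etc.
Decoding fmrlm: f↔u, m↔n, r↔i, l↔o, m↔n.

union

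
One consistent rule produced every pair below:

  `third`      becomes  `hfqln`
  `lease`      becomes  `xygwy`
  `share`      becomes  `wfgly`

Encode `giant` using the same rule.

t(19)→h(7) and h(7)→f(5) fit y≡11x+6 (mod 26); the inverse of 11 mod 26 is 19. This is an affine cipher: with a=0,…,z=25, each position x becomes (11x+6) mod 26.
For giant: g(6)→11·6+6≡20=u; i(8)→11·8+6≡16=q; a(0)→11·0+6≡6=g; n(13)→11·13+6≡19=t; t(19)→11·19+6≡7=h (all mod 26).

uqgth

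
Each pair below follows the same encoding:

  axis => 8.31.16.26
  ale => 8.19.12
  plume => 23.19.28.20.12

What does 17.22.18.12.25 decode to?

joker

a is letter #1 and maps to 8: an offset of 7. Each letter is replaced by its alphabet position (a=1..z=26) + 7.
Undoing it on 17.22.18.12.25: 17→(17−7)÷1=10=j, 22→(22−7)÷1=15=o, 18→(18−7)÷1=11=k, 12→(12−7)÷1=5=e, 25→(25−7)÷1=18=r.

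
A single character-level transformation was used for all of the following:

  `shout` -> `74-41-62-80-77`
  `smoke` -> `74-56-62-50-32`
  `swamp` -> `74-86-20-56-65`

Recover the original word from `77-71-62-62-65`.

troop

s(#19)→74 and h(#8)→41: differences scale by 3, so n = 3·pos + 17. The formula is n = 3×(alphabet index, a=1) + 17.
Undoing it on 77-71-62-62-65: 77→(77−17)÷3=20=t, 71→(71−17)÷3=18=r, 62→(62−17)÷3=15=o, 62→(62−17)÷3=15=o, 65→(65−17)÷3=16=p.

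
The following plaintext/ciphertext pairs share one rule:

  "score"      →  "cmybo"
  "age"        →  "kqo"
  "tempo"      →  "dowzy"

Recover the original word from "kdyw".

Compare letters: s→c is +10, c→m is +10, o→y is +10 — a constant shift. It's a constant shift of +10 (ROT10).
Reversing it on kdyw: k−10=a, d−10=t, y−10=o, w−10=m.

atom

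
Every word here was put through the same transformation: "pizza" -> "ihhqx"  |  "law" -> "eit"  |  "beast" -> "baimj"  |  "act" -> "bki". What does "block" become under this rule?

skwtj

The output letters match the input read backwards, each shifted +8: pizza reversed is azzip. Two steps: reverse the string, then apply a Caesar shift of +8.
Applying it to block: reverse → kcolb; then shift: k+8=s, c+8=k, o+8=w, l+8=t, b+8=j.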